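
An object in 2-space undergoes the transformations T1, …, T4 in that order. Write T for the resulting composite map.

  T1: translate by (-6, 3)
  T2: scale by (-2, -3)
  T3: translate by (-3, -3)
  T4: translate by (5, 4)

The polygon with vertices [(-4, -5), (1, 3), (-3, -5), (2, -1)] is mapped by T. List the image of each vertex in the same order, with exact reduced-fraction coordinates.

image vertices: (22, 7), (12, -17), (20, 7), (10, -5)

T1 translate by (-6, 3): (-4, -5) → (-10, -2); (1, 3) → (-5, 6); (-3, -5) → (-9, -2); (2, -1) → (-4, 2)
T2 scale by (-2, -3): (-10, -2) → (20, 6); (-5, 6) → (10, -18); (-9, -2) → (18, 6); (-4, 2) → (8, -6)
T3 translate by (-3, -3): (20, 6) → (17, 3); (10, -18) → (7, -21); (18, 6) → (15, 3); (8, -6) → (5, -9)
T4 translate by (5, 4): (17, 3) → (22, 7); (7, -21) → (12, -17); (15, 3) → (20, 7); (5, -9) → (10, -5)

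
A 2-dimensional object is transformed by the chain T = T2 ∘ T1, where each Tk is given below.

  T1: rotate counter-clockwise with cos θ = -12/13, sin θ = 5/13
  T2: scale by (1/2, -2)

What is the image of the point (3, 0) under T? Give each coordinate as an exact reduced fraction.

T(p) = (-18/13, -30/13)

T1 rotate counter-clockwise with cos θ = -12/13, sin θ = 5/13: (3, 0) → (-36/13, 15/13)
T2 scale by (1/2, -2): (-36/13, 15/13) → (-18/13, -30/13)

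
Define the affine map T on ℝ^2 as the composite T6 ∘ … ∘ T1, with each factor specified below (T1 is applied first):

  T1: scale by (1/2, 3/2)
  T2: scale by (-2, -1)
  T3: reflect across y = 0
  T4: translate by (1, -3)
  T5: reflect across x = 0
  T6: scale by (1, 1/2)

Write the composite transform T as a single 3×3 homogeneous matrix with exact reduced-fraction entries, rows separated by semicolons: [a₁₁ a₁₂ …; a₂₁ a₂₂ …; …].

T1 = [1/2 0 0; 0 3/2 0; 0 0 1]
T2·T1 = [-1 0 0; 0 -3/2 0; 0 0 1]
T3·…·T1 = [-1 0 0; 0 3/2 0; 0 0 1]
T4·…·T1 = [-1 0 1; 0 3/2 -3; 0 0 1]
T5·…·T1 = [1 0 -1; 0 3/2 -3; 0 0 1]
T6·…·T1 = [1 0 -1; 0 3/4 -3/2; 0 0 1]

T = [1 0 -1; 0 3/4 -3/2; 0 0 1]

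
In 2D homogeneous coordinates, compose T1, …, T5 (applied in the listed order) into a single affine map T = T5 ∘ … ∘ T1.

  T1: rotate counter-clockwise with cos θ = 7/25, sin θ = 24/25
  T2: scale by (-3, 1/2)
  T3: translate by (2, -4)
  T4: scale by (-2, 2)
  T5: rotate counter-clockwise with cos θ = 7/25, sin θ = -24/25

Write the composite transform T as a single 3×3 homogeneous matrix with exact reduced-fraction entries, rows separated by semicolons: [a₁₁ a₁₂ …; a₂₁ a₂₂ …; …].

T = [174/125 -168/125 -44/5; -168/125 701/125 8/5; 0 0 1]

T1 = [7/25 -24/25 0; 24/25 7/25 0; 0 0 1]
T2·T1 = [-21/25 72/25 0; 12/25 7/50 0; 0 0 1]
T3·…·T1 = [-21/25 72/25 2; 12/25 7/50 -4; 0 0 1]
T4·…·T1 = [42/25 -144/25 -4; 24/25 7/25 -8; 0 0 1]
T5·…·T1 = [174/125 -168/125 -44/5; -168/125 701/125 8/5; 0 0 1]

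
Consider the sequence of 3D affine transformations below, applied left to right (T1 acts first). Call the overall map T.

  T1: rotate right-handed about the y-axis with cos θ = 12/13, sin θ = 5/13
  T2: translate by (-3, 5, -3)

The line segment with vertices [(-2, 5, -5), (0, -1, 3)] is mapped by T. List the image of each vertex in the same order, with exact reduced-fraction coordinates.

image vertices: (-88/13, 10, -89/13), (-24/13, 4, -3/13)

T1 rotate right-handed about the y-axis with cos θ = 12/13, sin θ = 5/13: (-2, 5, -5) → (-49/13, 5, -50/13); (0, -1, 3) → (15/13, -1, 36/13)
T2 translate by (-3, 5, -3): (-49/13, 5, -50/13) → (-88/13, 10, -89/13); (15/13, -1, 36/13) → (-24/13, 4, -3/13)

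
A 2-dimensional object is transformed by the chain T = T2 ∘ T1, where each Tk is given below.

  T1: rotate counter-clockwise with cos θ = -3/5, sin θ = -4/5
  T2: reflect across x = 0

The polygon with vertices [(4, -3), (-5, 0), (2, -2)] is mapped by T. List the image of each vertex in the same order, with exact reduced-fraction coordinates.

image vertices: (24/5, -7/5), (-3, 4), (14/5, -2/5)

T1 rotate counter-clockwise with cos θ = -3/5, sin θ = -4/5: (4, -3) → (-24/5, -7/5); (-5, 0) → (3, 4); (2, -2) → (-14/5, -2/5)
T2 reflect across x = 0: (-24/5, -7/5) → (24/5, -7/5); (3, 4) → (-3, 4); (-14/5, -2/5) → (14/5, -2/5)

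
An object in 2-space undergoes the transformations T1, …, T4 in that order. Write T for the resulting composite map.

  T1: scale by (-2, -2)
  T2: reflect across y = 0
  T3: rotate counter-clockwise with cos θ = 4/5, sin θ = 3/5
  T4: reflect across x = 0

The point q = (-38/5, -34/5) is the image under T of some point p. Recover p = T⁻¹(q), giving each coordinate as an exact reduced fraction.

p = (-1, -5)

T1 = [-2 0 0; 0 -2 0; 0 0 1]
T2·T1 = [-2 0 0; 0 2 0; 0 0 1]
T3·…·T1 = [-8/5 -6/5 0; -6/5 8/5 0; 0 0 1]
T4·…·T1 = [8/5 6/5 0; -6/5 8/5 0; 0 0 1]
det M = 4; M⁻¹ = [2/5 -3/10 0; 3/10 2/5 0; 0 0 1]
M⁻¹ · (-38/5, -34/5)ᵀ = (-1, -5)ᵀ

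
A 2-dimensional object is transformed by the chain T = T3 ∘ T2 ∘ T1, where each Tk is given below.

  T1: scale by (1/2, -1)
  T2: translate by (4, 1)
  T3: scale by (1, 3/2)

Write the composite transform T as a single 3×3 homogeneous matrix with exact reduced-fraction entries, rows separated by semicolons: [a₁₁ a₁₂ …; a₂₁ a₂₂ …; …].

T1 = [1/2 0 0; 0 -1 0; 0 0 1]
T2·T1 = [1/2 0 4; 0 -1 1; 0 0 1]
T3·…·T1 = [1/2 0 4; 0 -3/2 3/2; 0 0 1]

T = [1/2 0 4; 0 -3/2 3/2; 0 0 1]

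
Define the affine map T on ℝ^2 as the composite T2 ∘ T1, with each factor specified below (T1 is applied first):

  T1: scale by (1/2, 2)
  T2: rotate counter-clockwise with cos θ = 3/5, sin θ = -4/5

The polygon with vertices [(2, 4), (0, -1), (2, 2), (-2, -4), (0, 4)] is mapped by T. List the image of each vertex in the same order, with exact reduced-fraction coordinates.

image vertices: (7, 4), (-8/5, -6/5), (19/5, 8/5), (-7, -4), (32/5, 24/5)

T1 scale by (1/2, 2): (2, 4) → (1, 8); (0, -1) → (0, -2); (2, 2) → (1, 4); (-2, -4) → (-1, -8); (0, 4) → (0, 8)
T2 rotate counter-clockwise with cos θ = 3/5, sin θ = -4/5: (1, 8) → (7, 4); (0, -2) → (-8/5, -6/5); (1, 4) → (19/5, 8/5); (-1, -8) → (-7, -4); (0, 8) → (32/5, 24/5)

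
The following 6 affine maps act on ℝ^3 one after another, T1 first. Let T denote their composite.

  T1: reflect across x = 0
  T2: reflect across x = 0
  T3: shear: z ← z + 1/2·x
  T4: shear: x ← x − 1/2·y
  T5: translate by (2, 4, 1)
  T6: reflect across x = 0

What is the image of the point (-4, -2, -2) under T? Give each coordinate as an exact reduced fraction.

T(p) = (1, 2, -3)

T1 reflect across x = 0: (-4, -2, -2) → (4, -2, -2)
T2 reflect across x = 0: (4, -2, -2) → (-4, -2, -2)
T3 shear: z ← z + 1/2·x: (-4, -2, -2) → (-4, -2, -4)
T4 shear: x ← x − 1/2·y: (-4, -2, -4) → (-3, -2, -4)
T5 translate by (2, 4, 1): (-3, -2, -4) → (-1, 2, -3)
T6 reflect across x = 0: (-1, 2, -3) → (1, 2, -3)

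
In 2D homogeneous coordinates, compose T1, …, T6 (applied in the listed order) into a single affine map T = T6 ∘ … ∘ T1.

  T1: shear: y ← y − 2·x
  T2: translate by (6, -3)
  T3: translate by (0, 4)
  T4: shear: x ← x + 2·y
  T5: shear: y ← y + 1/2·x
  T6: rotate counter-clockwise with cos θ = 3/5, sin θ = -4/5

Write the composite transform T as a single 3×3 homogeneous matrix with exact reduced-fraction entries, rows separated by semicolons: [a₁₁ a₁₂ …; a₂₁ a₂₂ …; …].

T1 = [1 0 0; -2 1 0; 0 0 1]
T2·T1 = [1 0 6; -2 1 -3; 0 0 1]
T3·…·T1 = [1 0 6; -2 1 1; 0 0 1]
T4·…·T1 = [-3 2 8; -2 1 1; 0 0 1]
T5·…·T1 = [-3 2 8; -7/2 2 5; 0 0 1]
T6·…·T1 = [-23/5 14/5 44/5; 3/10 -2/5 -17/5; 0 0 1]

T = [-23/5 14/5 44/5; 3/10 -2/5 -17/5; 0 0 1]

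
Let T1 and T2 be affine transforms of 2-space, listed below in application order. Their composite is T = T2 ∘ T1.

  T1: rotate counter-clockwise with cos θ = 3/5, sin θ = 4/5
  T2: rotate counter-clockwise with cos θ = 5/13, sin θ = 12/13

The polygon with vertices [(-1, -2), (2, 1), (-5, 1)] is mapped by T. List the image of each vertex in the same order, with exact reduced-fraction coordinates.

image vertices: (29/13, 2/13), (-122/65, 79/65), (109/65, -313/65)

T1 rotate counter-clockwise with cos θ = 3/5, sin θ = 4/5: (-1, -2) → (1, -2); (2, 1) → (2/5, 11/5); (-5, 1) → (-19/5, -17/5)
T2 rotate counter-clockwise with cos θ = 5/13, sin θ = 12/13: (1, -2) → (29/13, 2/13); (2/5, 11/5) → (-122/65, 79/65); (-19/5, -17/5) → (109/65, -313/65)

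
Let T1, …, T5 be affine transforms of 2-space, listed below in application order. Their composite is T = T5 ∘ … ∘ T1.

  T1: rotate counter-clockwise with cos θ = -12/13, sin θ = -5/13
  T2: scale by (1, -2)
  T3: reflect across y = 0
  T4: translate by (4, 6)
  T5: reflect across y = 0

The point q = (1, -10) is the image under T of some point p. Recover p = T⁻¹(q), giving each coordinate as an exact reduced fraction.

T1 = [-12/13 5/13 0; -5/13 -12/13 0; 0 0 1]
T2·T1 = [-12/13 5/13 0; 10/13 24/13 0; 0 0 1]
T3·…·T1 = [-12/13 5/13 0; -10/13 -24/13 0; 0 0 1]
T4·…·T1 = [-12/13 5/13 4; -10/13 -24/13 6; 0 0 1]
T5·…·T1 = [-12/13 5/13 4; 10/13 24/13 -6; 0 0 1]
det M = -2; M⁻¹ = [-12/13 5/26 63/13; 5/13 6/13 16/13; 0 0 1]
M⁻¹ · (1, -10)ᵀ = (2, -3)ᵀ

p = (2, -3)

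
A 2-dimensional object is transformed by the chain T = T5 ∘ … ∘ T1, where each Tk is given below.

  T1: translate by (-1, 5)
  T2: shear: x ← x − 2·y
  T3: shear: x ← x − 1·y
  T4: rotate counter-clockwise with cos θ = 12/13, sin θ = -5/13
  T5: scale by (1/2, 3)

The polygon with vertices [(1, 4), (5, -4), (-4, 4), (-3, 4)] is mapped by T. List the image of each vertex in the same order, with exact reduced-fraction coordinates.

T1 translate by (-1, 5): (1, 4) → (0, 9); (5, -4) → (4, 1); (-4, 4) → (-5, 9); (-3, 4) → (-4, 9)
T2 shear: x ← x − 2·y: (0, 9) → (-18, 9); (4, 1) → (2, 1); (-5, 9) → (-23, 9); (-4, 9) → (-22, 9)
T3 shear: x ← x − 1·y: (-18, 9) → (-27, 9); (2, 1) → (1, 1); (-23, 9) → (-32, 9); (-22, 9) → (-31, 9)
T4 rotate counter-clockwise with cos θ = 12/13, sin θ = -5/13: (-27, 9) → (-279/13, 243/13); (1, 1) → (17/13, 7/13); (-32, 9) → (-339/13, 268/13); (-31, 9) → (-327/13, 263/13)
T5 scale by (1/2, 3): (-279/13, 243/13) → (-279/26, 729/13); (17/13, 7/13) → (17/26, 21/13); (-339/13, 268/13) → (-339/26, 804/13); (-327/13, 263/13) → (-327/26, 789/13)

image vertices: (-279/26, 729/13), (17/26, 21/13), (-339/26, 804/13), (-327/26, 789/13)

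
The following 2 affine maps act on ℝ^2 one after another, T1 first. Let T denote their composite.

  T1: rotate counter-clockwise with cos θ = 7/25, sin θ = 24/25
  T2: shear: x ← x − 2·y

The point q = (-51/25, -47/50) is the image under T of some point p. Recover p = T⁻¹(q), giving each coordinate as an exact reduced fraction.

p = (-2, 7/2)

T1 = [7/25 -24/25 0; 24/25 7/25 0; 0 0 1]
T2·T1 = [-41/25 -38/25 0; 24/25 7/25 0; 0 0 1]
det M = 1; M⁻¹ = [7/25 38/25 0; -24/25 -41/25 0; 0 0 1]
M⁻¹ · (-51/25, -47/50)ᵀ = (-2, 7/2)ᵀ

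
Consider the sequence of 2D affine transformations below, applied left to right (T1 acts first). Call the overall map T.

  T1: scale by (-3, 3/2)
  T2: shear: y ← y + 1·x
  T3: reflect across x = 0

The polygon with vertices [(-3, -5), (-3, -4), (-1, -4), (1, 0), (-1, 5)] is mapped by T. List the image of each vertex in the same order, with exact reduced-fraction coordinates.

image vertices: (-9, 3/2), (-9, 3), (-3, -3), (3, -3), (-3, 21/2)

T1 scale by (-3, 3/2): (-3, -5) → (9, -15/2); (-3, -4) → (9, -6); (-1, -4) → (3, -6); (1, 0) → (-3, 0); (-1, 5) → (3, 15/2)
T2 shear: y ← y + 1·x: (9, -15/2) → (9, 3/2); (9, -6) → (9, 3); (3, -6) → (3, -3); (-3, 0) → (-3, -3); (3, 15/2) → (3, 21/2)
T3 reflect across x = 0: (9, 3/2) → (-9, 3/2); (9, 3) → (-9, 3); (3, -3) → (-3, -3); (-3, -3) → (3, -3); (3, 21/2) → (-3, 21/2)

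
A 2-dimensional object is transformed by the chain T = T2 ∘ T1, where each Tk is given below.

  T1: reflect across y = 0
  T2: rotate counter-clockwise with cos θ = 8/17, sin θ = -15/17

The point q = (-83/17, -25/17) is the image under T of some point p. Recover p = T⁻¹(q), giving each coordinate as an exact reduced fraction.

p = (-1, 5)

T1 = [1 0 0; 0 -1 0; 0 0 1]
T2·T1 = [8/17 -15/17 0; -15/17 -8/17 0; 0 0 1]
det M = -1; M⁻¹ = [8/17 -15/17 0; -15/17 -8/17 0; 0 0 1]
M⁻¹ · (-83/17, -25/17)ᵀ = (-1, 5)ᵀ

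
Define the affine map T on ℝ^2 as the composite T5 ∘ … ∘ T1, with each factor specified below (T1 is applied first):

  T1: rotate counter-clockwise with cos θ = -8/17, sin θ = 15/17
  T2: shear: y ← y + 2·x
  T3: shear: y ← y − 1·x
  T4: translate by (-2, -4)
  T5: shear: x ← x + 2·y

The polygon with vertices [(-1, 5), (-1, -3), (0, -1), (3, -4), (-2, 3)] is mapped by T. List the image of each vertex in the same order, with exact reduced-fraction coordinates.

image vertices: (-481/17, -190/17), (7/17, -6/17), (-109/17, -45/17), (92/17, 45/17), (-365/17, -151/17)

T1 rotate counter-clockwise with cos θ = -8/17, sin θ = 15/17: (-1, 5) → (-67/17, -55/17); (-1, -3) → (53/17, 9/17); (0, -1) → (15/17, 8/17); (3, -4) → (36/17, 77/17); (-2, 3) → (-29/17, -54/17)
T2 shear: y ← y + 2·x: (-67/17, -55/17) → (-67/17, -189/17); (53/17, 9/17) → (53/17, 115/17); (15/17, 8/17) → (15/17, 38/17); (36/17, 77/17) → (36/17, 149/17); (-29/17, -54/17) → (-29/17, -112/17)
T3 shear: y ← y − 1·x: (-67/17, -189/17) → (-67/17, -122/17); (53/17, 115/17) → (53/17, 62/17); (15/17, 38/17) → (15/17, 23/17); (36/17, 149/17) → (36/17, 113/17); (-29/17, -112/17) → (-29/17, -83/17)
T4 translate by (-2, -4): (-67/17, -122/17) → (-101/17, -190/17); (53/17, 62/17) → (19/17, -6/17); (15/17, 23/17) → (-19/17, -45/17); (36/17, 113/17) → (2/17, 45/17); (-29/17, -83/17) → (-63/17, -151/17)
T5 shear: x ← x + 2·y: (-101/17, -190/17) → (-481/17, -190/17); (19/17, -6/17) → (7/17, -6/17); (-19/17, -45/17) → (-109/17, -45/17); (2/17, 45/17) → (92/17, 45/17); (-63/17, -151/17) → (-365/17, -151/17)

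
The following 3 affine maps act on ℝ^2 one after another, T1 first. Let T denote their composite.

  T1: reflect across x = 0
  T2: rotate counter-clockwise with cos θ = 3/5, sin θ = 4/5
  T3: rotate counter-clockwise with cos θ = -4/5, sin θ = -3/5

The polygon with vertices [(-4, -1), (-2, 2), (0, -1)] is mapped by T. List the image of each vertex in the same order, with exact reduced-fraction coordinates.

T1 reflect across x = 0: (-4, -1) → (4, -1); (-2, 2) → (2, 2); (0, -1) → (0, -1)
T2 rotate counter-clockwise with cos θ = 3/5, sin θ = 4/5: (4, -1) → (16/5, 13/5); (2, 2) → (-2/5, 14/5); (0, -1) → (4/5, -3/5)
T3 rotate counter-clockwise with cos θ = -4/5, sin θ = -3/5: (16/5, 13/5) → (-1, -4); (-2/5, 14/5) → (2, -2); (4/5, -3/5) → (-1, 0)

image vertices: (-1, -4), (2, -2), (-1, 0)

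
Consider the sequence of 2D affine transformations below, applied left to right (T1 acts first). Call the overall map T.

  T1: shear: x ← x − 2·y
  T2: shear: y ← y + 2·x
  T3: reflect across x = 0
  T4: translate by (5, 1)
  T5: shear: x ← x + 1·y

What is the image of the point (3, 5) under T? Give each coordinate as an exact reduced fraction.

T(p) = (4, -8)

T1 shear: x ← x − 2·y: (3, 5) → (-7, 5)
T2 shear: y ← y + 2·x: (-7, 5) → (-7, -9)
T3 reflect across x = 0: (-7, -9) → (7, -9)
T4 translate by (5, 1): (7, -9) → (12, -8)
T5 shear: x ← x + 1·y: (12, -8) → (4, -8)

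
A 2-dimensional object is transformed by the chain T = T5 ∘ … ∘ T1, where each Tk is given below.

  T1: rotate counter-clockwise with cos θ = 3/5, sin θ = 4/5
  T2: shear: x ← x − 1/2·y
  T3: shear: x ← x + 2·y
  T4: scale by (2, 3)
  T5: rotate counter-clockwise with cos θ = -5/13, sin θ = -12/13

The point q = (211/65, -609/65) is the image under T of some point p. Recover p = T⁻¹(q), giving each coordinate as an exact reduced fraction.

T1 = [3/5 -4/5 0; 4/5 3/5 0; 0 0 1]
T2·T1 = [1/5 -11/10 0; 4/5 3/5 0; 0 0 1]
T3·…·T1 = [9/5 1/10 0; 4/5 3/5 0; 0 0 1]
T4·…·T1 = [18/5 1/5 0; 12/5 9/5 0; 0 0 1]
T5·…·T1 = [54/65 103/65 0; -276/65 -57/65 0; 0 0 1]
det M = 6; M⁻¹ = [-19/130 -103/390 0; 46/65 9/65 0; 0 0 1]
M⁻¹ · (211/65, -609/65)ᵀ = (2, 1)ᵀ

p = (2, 1)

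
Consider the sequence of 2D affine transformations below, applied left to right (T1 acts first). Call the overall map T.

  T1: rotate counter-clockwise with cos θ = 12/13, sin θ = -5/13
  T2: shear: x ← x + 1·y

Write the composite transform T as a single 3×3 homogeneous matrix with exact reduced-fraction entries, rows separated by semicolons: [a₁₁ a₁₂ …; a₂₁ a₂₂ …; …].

T = [7/13 17/13 0; -5/13 12/13 0; 0 0 1]

T1 = [12/13 5/13 0; -5/13 12/13 0; 0 0 1]
T2·T1 = [7/13 17/13 0; -5/13 12/13 0; 0 0 1]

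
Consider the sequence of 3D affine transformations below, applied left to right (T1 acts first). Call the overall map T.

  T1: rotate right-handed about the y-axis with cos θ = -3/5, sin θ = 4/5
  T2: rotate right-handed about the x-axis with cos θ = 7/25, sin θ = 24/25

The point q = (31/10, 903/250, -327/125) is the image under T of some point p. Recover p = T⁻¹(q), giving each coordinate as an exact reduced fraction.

T1 = [-3/5 0 4/5 0; 0 1 0 0; -4/5 0 -3/5 0; 0 0 0 1]
T2·T1 = [-3/5 0 4/5 0; 96/125 7/25 72/125 0; -28/125 24/25 -21/125 0; 0 0 0 1]
det M = 1; M⁻¹ = [-3/5 96/125 -28/125 0; 0 7/25 24/25 0; 4/5 72/125 -21/125 0; 0 0 0 1]
M⁻¹ · (31/10, 903/250, -327/125)ᵀ = (3/2, -3/2, 5)ᵀ

p = (3/2, -3/2, 5)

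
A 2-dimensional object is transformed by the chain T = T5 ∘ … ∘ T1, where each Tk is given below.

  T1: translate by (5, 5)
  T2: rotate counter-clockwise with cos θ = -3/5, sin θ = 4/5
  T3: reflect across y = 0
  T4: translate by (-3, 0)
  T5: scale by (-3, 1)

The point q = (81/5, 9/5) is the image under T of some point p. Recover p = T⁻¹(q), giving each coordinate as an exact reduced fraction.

p = (-5, -2)

T1 = [1 0 5; 0 1 5; 0 0 1]
T2·T1 = [-3/5 -4/5 -7; 4/5 -3/5 1; 0 0 1]
T3·…·T1 = [-3/5 -4/5 -7; -4/5 3/5 -1; 0 0 1]
T4·…·T1 = [-3/5 -4/5 -10; -4/5 3/5 -1; 0 0 1]
T5·…·T1 = [9/5 12/5 30; -4/5 3/5 -1; 0 0 1]
det M = 3; M⁻¹ = [1/5 -4/5 -34/5; 4/15 3/5 -37/5; 0 0 1]
M⁻¹ · (81/5, 9/5)ᵀ = (-5, -2)ᵀ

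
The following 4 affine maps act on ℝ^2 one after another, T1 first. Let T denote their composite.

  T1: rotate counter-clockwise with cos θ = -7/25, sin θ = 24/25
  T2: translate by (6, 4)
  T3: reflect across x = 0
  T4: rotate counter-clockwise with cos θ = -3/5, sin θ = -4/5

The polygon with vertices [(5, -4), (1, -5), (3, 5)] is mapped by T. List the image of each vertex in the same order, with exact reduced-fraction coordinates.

T1 rotate counter-clockwise with cos θ = -7/25, sin θ = 24/25: (5, -4) → (61/25, 148/25); (1, -5) → (113/25, 59/25); (3, 5) → (-141/25, 37/25)
T2 translate by (6, 4): (61/25, 148/25) → (211/25, 248/25); (113/25, 59/25) → (263/25, 159/25); (-141/25, 37/25) → (9/25, 137/25)
T3 reflect across x = 0: (211/25, 248/25) → (-211/25, 248/25); (263/25, 159/25) → (-263/25, 159/25); (9/25, 137/25) → (-9/25, 137/25)
T4 rotate counter-clockwise with cos θ = -3/5, sin θ = -4/5: (-211/25, 248/25) → (13, 4/5); (-263/25, 159/25) → (57/5, 23/5); (-9/25, 137/25) → (23/5, -3)

image vertices: (13, 4/5), (57/5, 23/5), (23/5, -3)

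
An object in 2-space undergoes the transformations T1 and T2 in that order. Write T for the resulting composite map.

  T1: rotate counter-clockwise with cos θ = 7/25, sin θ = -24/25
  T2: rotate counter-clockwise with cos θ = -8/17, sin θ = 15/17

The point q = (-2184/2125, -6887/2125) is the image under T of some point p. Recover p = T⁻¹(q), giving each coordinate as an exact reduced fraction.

p = (-3, -8/5)

T1 = [7/25 24/25 0; -24/25 7/25 0; 0 0 1]
T2·T1 = [304/425 -297/425 0; 297/425 304/425 0; 0 0 1]
det M = 1; M⁻¹ = [304/425 297/425 0; -297/425 304/425 0; 0 0 1]
M⁻¹ · (-2184/2125, -6887/2125)ᵀ = (-3, -8/5)ᵀ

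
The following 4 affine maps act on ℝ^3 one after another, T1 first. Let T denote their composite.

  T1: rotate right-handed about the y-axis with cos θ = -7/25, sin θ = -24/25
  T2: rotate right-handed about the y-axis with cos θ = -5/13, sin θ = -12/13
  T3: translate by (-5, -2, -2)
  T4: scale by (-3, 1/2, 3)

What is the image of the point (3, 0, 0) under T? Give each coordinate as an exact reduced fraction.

T1 rotate right-handed about the y-axis with cos θ = -7/25, sin θ = -24/25: (3, 0, 0) → (-21/25, 0, 72/25)
T2 rotate right-handed about the y-axis with cos θ = -5/13, sin θ = -12/13: (-21/25, 0, 72/25) → (-759/325, 0, -612/325)
T3 translate by (-5, -2, -2): (-759/325, 0, -612/325) → (-2384/325, -2, -1262/325)
T4 scale by (-3, 1/2, 3): (-2384/325, -2, -1262/325) → (7152/325, -1, -3786/325)

T(p) = (7152/325, -1, -3786/325)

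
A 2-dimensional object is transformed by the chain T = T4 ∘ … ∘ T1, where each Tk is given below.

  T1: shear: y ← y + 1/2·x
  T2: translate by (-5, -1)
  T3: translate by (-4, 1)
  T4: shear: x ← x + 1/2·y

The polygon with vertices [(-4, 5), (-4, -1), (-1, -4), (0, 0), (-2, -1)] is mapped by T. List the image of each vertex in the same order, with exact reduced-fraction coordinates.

T1 shear: y ← y + 1/2·x: (-4, 5) → (-4, 3); (-4, -1) → (-4, -3); (-1, -4) → (-1, -9/2); (0, 0) → (0, 0); (-2, -1) → (-2, -2)
T2 translate by (-5, -1): (-4, 3) → (-9, 2); (-4, -3) → (-9, -4); (-1, -9/2) → (-6, -11/2); (0, 0) → (-5, -1); (-2, -2) → (-7, -3)
T3 translate by (-4, 1): (-9, 2) → (-13, 3); (-9, -4) → (-13, -3); (-6, -11/2) → (-10, -9/2); (-5, -1) → (-9, 0); (-7, -3) → (-11, -2)
T4 shear: x ← x + 1/2·y: (-13, 3) → (-23/2, 3); (-13, -3) → (-29/2, -3); (-10, -9/2) → (-49/4, -9/2); (-9, 0) → (-9, 0); (-11, -2) → (-12, -2)

image vertices: (-23/2, 3), (-29/2, -3), (-49/4, -9/2), (-9, 0), (-12, -2)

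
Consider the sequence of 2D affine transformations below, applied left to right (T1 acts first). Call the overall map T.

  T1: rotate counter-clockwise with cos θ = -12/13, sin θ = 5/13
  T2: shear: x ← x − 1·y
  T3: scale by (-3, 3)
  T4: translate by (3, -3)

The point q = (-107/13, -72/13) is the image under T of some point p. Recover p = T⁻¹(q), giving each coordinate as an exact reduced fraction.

p = (-3, -1/3)

T1 = [-12/13 -5/13 0; 5/13 -12/13 0; 0 0 1]
T2·T1 = [-17/13 7/13 0; 5/13 -12/13 0; 0 0 1]
T3·…·T1 = [51/13 -21/13 0; 15/13 -36/13 0; 0 0 1]
T4·…·T1 = [51/13 -21/13 3; 15/13 -36/13 -3; 0 0 1]
det M = -9; M⁻¹ = [4/13 -7/39 -19/13; 5/39 -17/39 -22/13; 0 0 1]
M⁻¹ · (-107/13, -72/13)ᵀ = (-3, -1/3)ᵀ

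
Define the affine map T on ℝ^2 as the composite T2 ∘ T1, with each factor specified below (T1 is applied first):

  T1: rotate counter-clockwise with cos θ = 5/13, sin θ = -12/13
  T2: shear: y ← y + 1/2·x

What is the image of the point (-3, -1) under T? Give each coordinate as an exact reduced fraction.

T1 rotate counter-clockwise with cos θ = 5/13, sin θ = -12/13: (-3, -1) → (-27/13, 31/13)
T2 shear: y ← y + 1/2·x: (-27/13, 31/13) → (-27/13, 35/26)

T(p) = (-27/13, 35/26)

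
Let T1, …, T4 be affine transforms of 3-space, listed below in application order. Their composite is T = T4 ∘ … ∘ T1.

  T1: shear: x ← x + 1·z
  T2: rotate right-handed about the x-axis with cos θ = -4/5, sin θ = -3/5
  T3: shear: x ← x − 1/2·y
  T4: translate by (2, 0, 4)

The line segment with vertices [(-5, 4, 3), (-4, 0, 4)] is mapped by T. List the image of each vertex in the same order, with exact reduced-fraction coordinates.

image vertices: (7/10, -7/5, -4/5), (4/5, 12/5, 4/5)

T1 shear: x ← x + 1·z: (-5, 4, 3) → (-2, 4, 3); (-4, 0, 4) → (0, 0, 4)
T2 rotate right-handed about the x-axis with cos θ = -4/5, sin θ = -3/5: (-2, 4, 3) → (-2, -7/5, -24/5); (0, 0, 4) → (0, 12/5, -16/5)
T3 shear: x ← x − 1/2·y: (-2, -7/5, -24/5) → (-13/10, -7/5, -24/5); (0, 12/5, -16/5) → (-6/5, 12/5, -16/5)
T4 translate by (2, 0, 4): (-13/10, -7/5, -24/5) → (7/10, -7/5, -4/5); (-6/5, 12/5, -16/5) → (4/5, 12/5, 4/5)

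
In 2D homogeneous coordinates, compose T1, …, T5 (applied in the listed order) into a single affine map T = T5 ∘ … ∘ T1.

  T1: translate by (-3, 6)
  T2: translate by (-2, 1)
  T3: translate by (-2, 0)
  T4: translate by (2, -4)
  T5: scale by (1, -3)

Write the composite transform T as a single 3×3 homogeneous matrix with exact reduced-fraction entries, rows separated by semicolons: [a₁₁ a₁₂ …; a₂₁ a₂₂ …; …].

T = [1 0 -5; 0 -3 -9; 0 0 1]

T1 = [1 0 -3; 0 1 6; 0 0 1]
T2·T1 = [1 0 -5; 0 1 7; 0 0 1]
T3·…·T1 = [1 0 -7; 0 1 7; 0 0 1]
T4·…·T1 = [1 0 -5; 0 1 3; 0 0 1]
T5·…·T1 = [1 0 -5; 0 -3 -9; 0 0 1]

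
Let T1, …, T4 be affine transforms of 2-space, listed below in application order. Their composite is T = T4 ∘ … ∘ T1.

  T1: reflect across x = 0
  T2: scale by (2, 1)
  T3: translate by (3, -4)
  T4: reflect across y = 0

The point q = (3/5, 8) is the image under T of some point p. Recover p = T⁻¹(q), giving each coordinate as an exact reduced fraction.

p = (6/5, -4)

T1 = [-1 0 0; 0 1 0; 0 0 1]
T2·T1 = [-2 0 0; 0 1 0; 0 0 1]
T3·…·T1 = [-2 0 3; 0 1 -4; 0 0 1]
T4·…·T1 = [-2 0 3; 0 -1 4; 0 0 1]
det M = 2; M⁻¹ = [-1/2 0 3/2; 0 -1 4; 0 0 1]
M⁻¹ · (3/5, 8)ᵀ = (6/5, -4)ᵀ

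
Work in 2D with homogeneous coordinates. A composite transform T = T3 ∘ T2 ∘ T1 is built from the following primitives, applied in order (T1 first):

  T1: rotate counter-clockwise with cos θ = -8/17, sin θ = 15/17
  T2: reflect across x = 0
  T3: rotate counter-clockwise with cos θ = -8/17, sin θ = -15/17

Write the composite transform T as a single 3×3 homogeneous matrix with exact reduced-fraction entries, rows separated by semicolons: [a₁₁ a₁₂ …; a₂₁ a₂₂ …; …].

T = [161/289 -240/289 0; -240/289 -161/289 0; 0 0 1]

T1 = [-8/17 -15/17 0; 15/17 -8/17 0; 0 0 1]
T2·T1 = [8/17 15/17 0; 15/17 -8/17 0; 0 0 1]
T3·…·T1 = [161/289 -240/289 0; -240/289 -161/289 0; 0 0 1]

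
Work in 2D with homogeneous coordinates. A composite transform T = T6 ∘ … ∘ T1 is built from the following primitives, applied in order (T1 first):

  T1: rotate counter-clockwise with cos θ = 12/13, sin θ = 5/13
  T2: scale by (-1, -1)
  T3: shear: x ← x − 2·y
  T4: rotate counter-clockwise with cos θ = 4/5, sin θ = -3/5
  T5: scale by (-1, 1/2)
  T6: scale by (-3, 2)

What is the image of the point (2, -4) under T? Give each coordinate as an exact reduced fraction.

T(p) = (-1098/65, 512/65)

T1 rotate counter-clockwise with cos θ = 12/13, sin θ = 5/13: (2, -4) → (44/13, -38/13)
T2 scale by (-1, -1): (44/13, -38/13) → (-44/13, 38/13)
T3 shear: x ← x − 2·y: (-44/13, 38/13) → (-120/13, 38/13)
T4 rotate counter-clockwise with cos θ = 4/5, sin θ = -3/5: (-120/13, 38/13) → (-366/65, 512/65)
T5 scale by (-1, 1/2): (-366/65, 512/65) → (366/65, 256/65)
T6 scale by (-3, 2): (366/65, 256/65) → (-1098/65, 512/65)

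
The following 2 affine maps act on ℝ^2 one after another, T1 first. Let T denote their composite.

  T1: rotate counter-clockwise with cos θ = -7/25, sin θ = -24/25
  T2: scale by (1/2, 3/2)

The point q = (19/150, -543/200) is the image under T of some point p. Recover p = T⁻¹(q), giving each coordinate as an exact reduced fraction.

p = (5/3, 3/4)

T1 = [-7/25 24/25 0; -24/25 -7/25 0; 0 0 1]
T2·T1 = [-7/50 12/25 0; -36/25 -21/50 0; 0 0 1]
det M = 3/4; M⁻¹ = [-14/25 -16/25 0; 48/25 -14/75 0; 0 0 1]
M⁻¹ · (19/150, -543/200)ᵀ = (5/3, 3/4)ᵀ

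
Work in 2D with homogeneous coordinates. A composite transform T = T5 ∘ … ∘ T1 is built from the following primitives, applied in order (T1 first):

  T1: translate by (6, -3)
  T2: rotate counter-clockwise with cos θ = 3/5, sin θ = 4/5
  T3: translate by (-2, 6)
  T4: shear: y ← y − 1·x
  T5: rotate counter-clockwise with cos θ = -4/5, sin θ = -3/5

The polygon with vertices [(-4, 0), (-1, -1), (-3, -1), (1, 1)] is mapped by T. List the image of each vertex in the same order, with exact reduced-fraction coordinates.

T1 translate by (6, -3): (-4, 0) → (2, -3); (-1, -1) → (5, -4); (-3, -1) → (3, -4); (1, 1) → (7, -2)
T2 rotate counter-clockwise with cos θ = 3/5, sin θ = 4/5: (2, -3) → (18/5, -1/5); (5, -4) → (31/5, 8/5); (3, -4) → (5, 0); (7, -2) → (29/5, 22/5)
T3 translate by (-2, 6): (18/5, -1/5) → (8/5, 29/5); (31/5, 8/5) → (21/5, 38/5); (5, 0) → (3, 6); (29/5, 22/5) → (19/5, 52/5)
T4 shear: y ← y − 1·x: (8/5, 29/5) → (8/5, 21/5); (21/5, 38/5) → (21/5, 17/5); (3, 6) → (3, 3); (19/5, 52/5) → (19/5, 33/5)
T5 rotate counter-clockwise with cos θ = -4/5, sin θ = -3/5: (8/5, 21/5) → (31/25, -108/25); (21/5, 17/5) → (-33/25, -131/25); (3, 3) → (-3/5, -21/5); (19/5, 33/5) → (23/25, -189/25)

image vertices: (31/25, -108/25), (-33/25, -131/25), (-3/5, -21/5), (23/25, -189/25)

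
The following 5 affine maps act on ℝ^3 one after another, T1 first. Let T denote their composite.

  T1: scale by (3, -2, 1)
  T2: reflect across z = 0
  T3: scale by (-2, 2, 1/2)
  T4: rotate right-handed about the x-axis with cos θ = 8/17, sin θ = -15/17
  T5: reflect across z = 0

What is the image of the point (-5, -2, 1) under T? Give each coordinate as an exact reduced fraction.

T(p) = (30, 113/34, 124/17)

T1 scale by (3, -2, 1): (-5, -2, 1) → (-15, 4, 1)
T2 reflect across z = 0: (-15, 4, 1) → (-15, 4, -1)
T3 scale by (-2, 2, 1/2): (-15, 4, -1) → (30, 8, -1/2)
T4 rotate right-handed about the x-axis with cos θ = 8/17, sin θ = -15/17: (30, 8, -1/2) → (30, 113/34, -124/17)
T5 reflect across z = 0: (30, 113/34, -124/17) → (30, 113/34, 124/17)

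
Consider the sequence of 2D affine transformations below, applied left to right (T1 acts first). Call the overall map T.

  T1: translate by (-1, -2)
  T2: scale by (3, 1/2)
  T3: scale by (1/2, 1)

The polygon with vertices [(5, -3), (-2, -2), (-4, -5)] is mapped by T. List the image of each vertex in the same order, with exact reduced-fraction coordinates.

image vertices: (6, -5/2), (-9/2, -2), (-15/2, -7/2)

T1 translate by (-1, -2): (5, -3) → (4, -5); (-2, -2) → (-3, -4); (-4, -5) → (-5, -7)
T2 scale by (3, 1/2): (4, -5) → (12, -5/2); (-3, -4) → (-9, -2); (-5, -7) → (-15, -7/2)
T3 scale by (1/2, 1): (12, -5/2) → (6, -5/2); (-9, -2) → (-9/2, -2); (-15, -7/2) → (-15/2, -7/2)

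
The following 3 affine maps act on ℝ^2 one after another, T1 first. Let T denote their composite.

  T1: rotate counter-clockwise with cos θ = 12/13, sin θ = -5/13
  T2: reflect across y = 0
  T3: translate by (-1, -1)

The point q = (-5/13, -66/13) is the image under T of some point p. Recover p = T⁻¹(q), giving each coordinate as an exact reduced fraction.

p = (-1, 4)

T1 = [12/13 5/13 0; -5/13 12/13 0; 0 0 1]
T2·T1 = [12/13 5/13 0; 5/13 -12/13 0; 0 0 1]
T3·…·T1 = [12/13 5/13 -1; 5/13 -12/13 -1; 0 0 1]
det M = -1; M⁻¹ = [12/13 5/13 17/13; 5/13 -12/13 -7/13; 0 0 1]
M⁻¹ · (-5/13, -66/13)ᵀ = (-1, 4)ᵀ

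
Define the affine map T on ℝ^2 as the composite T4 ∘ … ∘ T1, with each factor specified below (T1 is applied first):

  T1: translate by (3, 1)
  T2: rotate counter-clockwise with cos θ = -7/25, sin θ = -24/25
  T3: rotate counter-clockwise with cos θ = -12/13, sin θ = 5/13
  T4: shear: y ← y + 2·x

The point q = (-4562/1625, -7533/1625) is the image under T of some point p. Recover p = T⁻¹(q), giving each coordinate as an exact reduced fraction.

p = (-4, 9/5)

T1 = [1 0 3; 0 1 1; 0 0 1]
T2·T1 = [-7/25 24/25 3/25; -24/25 -7/25 -79/25; 0 0 1]
T3·…·T1 = [204/325 -253/325 359/325; 253/325 204/325 963/325; 0 0 1]
T4·…·T1 = [204/325 -253/325 359/325; 661/325 -302/325 1681/325; 0 0 1]
det M = 1; M⁻¹ = [-302/325 253/325 -3; -661/325 204/325 -1; 0 0 1]
M⁻¹ · (-4562/1625, -7533/1625)ᵀ = (-4, 9/5)ᵀ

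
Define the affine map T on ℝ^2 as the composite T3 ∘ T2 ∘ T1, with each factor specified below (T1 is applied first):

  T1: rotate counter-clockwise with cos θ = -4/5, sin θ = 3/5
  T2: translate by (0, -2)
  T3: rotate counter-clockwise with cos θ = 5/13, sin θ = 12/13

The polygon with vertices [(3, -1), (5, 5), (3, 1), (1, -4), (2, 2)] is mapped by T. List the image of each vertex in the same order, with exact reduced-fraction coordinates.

T1 rotate counter-clockwise with cos θ = -4/5, sin θ = 3/5: (3, -1) → (-9/5, 13/5); (5, 5) → (-7, -1); (3, 1) → (-3, 1); (1, -4) → (8/5, 19/5); (2, 2) → (-14/5, -2/5)
T2 translate by (0, -2): (-9/5, 13/5) → (-9/5, 3/5); (-7, -1) → (-7, -3); (-3, 1) → (-3, -1); (8/5, 19/5) → (8/5, 9/5); (-14/5, -2/5) → (-14/5, -12/5)
T3 rotate counter-clockwise with cos θ = 5/13, sin θ = 12/13: (-9/5, 3/5) → (-81/65, -93/65); (-7, -3) → (1/13, -99/13); (-3, -1) → (-3/13, -41/13); (8/5, 9/5) → (-68/65, 141/65); (-14/5, -12/5) → (74/65, -228/65)

image vertices: (-81/65, -93/65), (1/13, -99/13), (-3/13, -41/13), (-68/65, 141/65), (74/65, -228/65)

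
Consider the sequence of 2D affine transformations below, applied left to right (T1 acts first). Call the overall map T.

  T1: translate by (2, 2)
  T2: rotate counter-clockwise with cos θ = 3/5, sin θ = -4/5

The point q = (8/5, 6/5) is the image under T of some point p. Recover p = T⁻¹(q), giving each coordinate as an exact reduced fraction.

p = (-2, 0)

T1 = [1 0 2; 0 1 2; 0 0 1]
T2·T1 = [3/5 4/5 14/5; -4/5 3/5 -2/5; 0 0 1]
det M = 1; M⁻¹ = [3/5 -4/5 -2; 4/5 3/5 -2; 0 0 1]
M⁻¹ · (8/5, 6/5)ᵀ = (-2, 0)ᵀ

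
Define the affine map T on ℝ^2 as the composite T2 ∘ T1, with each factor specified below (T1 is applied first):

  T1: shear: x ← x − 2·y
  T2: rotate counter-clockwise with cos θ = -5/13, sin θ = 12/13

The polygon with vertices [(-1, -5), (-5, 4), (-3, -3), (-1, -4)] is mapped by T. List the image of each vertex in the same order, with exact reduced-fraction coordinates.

T1 shear: x ← x − 2·y: (-1, -5) → (9, -5); (-5, 4) → (-13, 4); (-3, -3) → (3, -3); (-1, -4) → (7, -4)
T2 rotate counter-clockwise with cos θ = -5/13, sin θ = 12/13: (9, -5) → (15/13, 133/13); (-13, 4) → (17/13, -176/13); (3, -3) → (21/13, 51/13); (7, -4) → (1, 8)

image vertices: (15/13, 133/13), (17/13, -176/13), (21/13, 51/13), (1, 8)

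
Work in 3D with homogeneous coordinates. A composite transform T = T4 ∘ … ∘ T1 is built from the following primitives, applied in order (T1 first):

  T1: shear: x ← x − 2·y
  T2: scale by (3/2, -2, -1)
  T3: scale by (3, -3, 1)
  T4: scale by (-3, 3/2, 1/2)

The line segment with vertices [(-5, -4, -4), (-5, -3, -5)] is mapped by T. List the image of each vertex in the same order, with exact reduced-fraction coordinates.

T1 shear: x ← x − 2·y: (-5, -4, -4) → (3, -4, -4); (-5, -3, -5) → (1, -3, -5)
T2 scale by (3/2, -2, -1): (3, -4, -4) → (9/2, 8, 4); (1, -3, -5) → (3/2, 6, 5)
T3 scale by (3, -3, 1): (9/2, 8, 4) → (27/2, -24, 4); (3/2, 6, 5) → (9/2, -18, 5)
T4 scale by (-3, 3/2, 1/2): (27/2, -24, 4) → (-81/2, -36, 2); (9/2, -18, 5) → (-27/2, -27, 5/2)

image vertices: (-81/2, -36, 2), (-27/2, -27, 5/2)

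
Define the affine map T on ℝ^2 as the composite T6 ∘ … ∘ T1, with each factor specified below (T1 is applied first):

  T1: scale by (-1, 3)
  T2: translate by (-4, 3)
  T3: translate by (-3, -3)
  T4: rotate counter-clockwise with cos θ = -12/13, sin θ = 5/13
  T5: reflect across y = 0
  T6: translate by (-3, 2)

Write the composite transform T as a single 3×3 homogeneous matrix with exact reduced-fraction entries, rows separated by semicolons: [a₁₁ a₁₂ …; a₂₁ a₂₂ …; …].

T = [12/13 -15/13 45/13; 5/13 36/13 61/13; 0 0 1]

T1 = [-1 0 0; 0 3 0; 0 0 1]
T2·T1 = [-1 0 -4; 0 3 3; 0 0 1]
T3·…·T1 = [-1 0 -7; 0 3 0; 0 0 1]
T4·…·T1 = [12/13 -15/13 84/13; -5/13 -36/13 -35/13; 0 0 1]
T5·…·T1 = [12/13 -15/13 84/13; 5/13 36/13 35/13; 0 0 1]
T6·…·T1 = [12/13 -15/13 45/13; 5/13 36/13 61/13; 0 0 1]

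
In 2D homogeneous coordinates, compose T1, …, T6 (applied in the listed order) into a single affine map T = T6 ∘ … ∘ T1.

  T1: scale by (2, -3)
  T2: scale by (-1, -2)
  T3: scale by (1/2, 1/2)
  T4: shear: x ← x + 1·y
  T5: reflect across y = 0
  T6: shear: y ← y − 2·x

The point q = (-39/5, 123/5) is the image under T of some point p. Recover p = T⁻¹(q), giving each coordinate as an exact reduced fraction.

T1 = [2 0 0; 0 -3 0; 0 0 1]
T2·T1 = [-2 0 0; 0 6 0; 0 0 1]
T3·…·T1 = [-1 0 0; 0 3 0; 0 0 1]
T4·…·T1 = [-1 3 0; 0 3 0; 0 0 1]
T5·…·T1 = [-1 3 0; 0 -3 0; 0 0 1]
T6·…·T1 = [-1 3 0; 2 -9 0; 0 0 1]
det M = 3; M⁻¹ = [-3 -1 0; -2/3 -1/3 0; 0 0 1]
M⁻¹ · (-39/5, 123/5)ᵀ = (-6/5, -3)ᵀ

p = (-6/5, -3)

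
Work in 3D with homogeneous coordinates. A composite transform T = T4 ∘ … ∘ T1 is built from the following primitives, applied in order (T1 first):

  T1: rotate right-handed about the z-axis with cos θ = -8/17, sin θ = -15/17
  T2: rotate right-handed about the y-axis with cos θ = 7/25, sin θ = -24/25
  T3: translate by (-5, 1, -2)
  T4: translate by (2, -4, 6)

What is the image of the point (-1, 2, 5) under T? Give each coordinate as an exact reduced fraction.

T1 rotate right-handed about the z-axis with cos θ = -8/17, sin θ = -15/17: (-1, 2, 5) → (38/17, -1/17, 5)
T2 rotate right-handed about the y-axis with cos θ = 7/25, sin θ = -24/25: (38/17, -1/17, 5) → (-1774/425, -1/17, 1507/425)
T3 translate by (-5, 1, -2): (-1774/425, -1/17, 1507/425) → (-3899/425, 16/17, 657/425)
T4 translate by (2, -4, 6): (-3899/425, 16/17, 657/425) → (-3049/425, -52/17, 3207/425)

T(p) = (-3049/425, -52/17, 3207/425)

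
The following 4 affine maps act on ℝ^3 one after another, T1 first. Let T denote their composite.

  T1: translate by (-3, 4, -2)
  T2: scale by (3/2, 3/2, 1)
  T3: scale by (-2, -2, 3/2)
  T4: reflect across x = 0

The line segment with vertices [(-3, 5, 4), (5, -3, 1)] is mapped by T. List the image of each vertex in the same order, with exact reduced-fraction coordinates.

image vertices: (-18, -27, 3), (6, -3, -3/2)

T1 translate by (-3, 4, -2): (-3, 5, 4) → (-6, 9, 2); (5, -3, 1) → (2, 1, -1)
T2 scale by (3/2, 3/2, 1): (-6, 9, 2) → (-9, 27/2, 2); (2, 1, -1) → (3, 3/2, -1)
T3 scale by (-2, -2, 3/2): (-9, 27/2, 2) → (18, -27, 3); (3, 3/2, -1) → (-6, -3, -3/2)
T4 reflect across x = 0: (18, -27, 3) → (-18, -27, 3); (-6, -3, -3/2) → (6, -3, -3/2)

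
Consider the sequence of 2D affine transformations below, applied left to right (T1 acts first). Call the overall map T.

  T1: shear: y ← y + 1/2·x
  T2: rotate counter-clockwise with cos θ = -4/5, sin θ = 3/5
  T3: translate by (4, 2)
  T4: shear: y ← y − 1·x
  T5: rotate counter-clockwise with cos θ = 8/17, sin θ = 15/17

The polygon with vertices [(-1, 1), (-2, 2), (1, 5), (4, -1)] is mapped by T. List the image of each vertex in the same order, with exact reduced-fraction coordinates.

T1 shear: y ← y + 1/2·x: (-1, 1) → (-1, 1/2); (-2, 2) → (-2, 1); (1, 5) → (1, 11/2); (4, -1) → (4, 1)
T2 rotate counter-clockwise with cos θ = -4/5, sin θ = 3/5: (-1, 1/2) → (1/2, -1); (-2, 1) → (1, -2); (1, 11/2) → (-41/10, -19/5); (4, 1) → (-19/5, 8/5)
T3 translate by (4, 2): (1/2, -1) → (9/2, 1); (1, -2) → (5, 0); (-41/10, -19/5) → (-1/10, -9/5); (-19/5, 8/5) → (1/5, 18/5)
T4 shear: y ← y − 1·x: (9/2, 1) → (9/2, -7/2); (5, 0) → (5, -5); (-1/10, -9/5) → (-1/10, -17/10); (1/5, 18/5) → (1/5, 17/5)
T5 rotate counter-clockwise with cos θ = 8/17, sin θ = 15/17: (9/2, -7/2) → (177/34, 79/34); (5, -5) → (115/17, 35/17); (-1/10, -17/10) → (247/170, -151/170); (1/5, 17/5) → (-247/85, 151/85)

image vertices: (177/34, 79/34), (115/17, 35/17), (247/170, -151/170), (-247/85, 151/85)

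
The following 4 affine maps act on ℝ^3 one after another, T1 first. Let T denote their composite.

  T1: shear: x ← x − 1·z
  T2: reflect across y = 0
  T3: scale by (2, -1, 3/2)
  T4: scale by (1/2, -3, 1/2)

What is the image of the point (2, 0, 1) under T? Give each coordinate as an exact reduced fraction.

T1 shear: x ← x − 1·z: (2, 0, 1) → (1, 0, 1)
T2 reflect across y = 0: (1, 0, 1) → (1, 0, 1)
T3 scale by (2, -1, 3/2): (1, 0, 1) → (2, 0, 3/2)
T4 scale by (1/2, -3, 1/2): (2, 0, 3/2) → (1, 0, 3/4)

T(p) = (1, 0, 3/4)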